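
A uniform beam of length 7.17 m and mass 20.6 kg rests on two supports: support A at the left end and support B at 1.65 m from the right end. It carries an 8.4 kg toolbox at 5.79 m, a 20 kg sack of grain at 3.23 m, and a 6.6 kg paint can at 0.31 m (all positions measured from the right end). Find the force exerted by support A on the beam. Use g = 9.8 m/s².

R_A ≈ 173 N

Sum moments about support B (its reaction then has zero moment arm).
Beam weight: 20.6 × 9.8 = 201.9 N down at 3.585 m → arm 1.935 m, τ = 201.9 × 1.935 = 390.7 N·m counterclockwise.
Toolbox: 8.4 × 9.8 = 82.32 N down at 5.79 m → arm 4.14 m, τ = 82.32 × 4.14 = 340.8 N·m counterclockwise.
Sack of grain: 20 × 9.8 = 196 N down at 3.23 m → arm 1.58 m, τ = 196 × 1.58 = 309.7 N·m counterclockwise.
Paint can: 6.6 × 9.8 = 64.68 N down at 0.31 m → arm 1.34 m, τ = 64.68 × 1.34 = 86.67 N·m clockwise.
Net load moment about support B = 954.5 N·m counterclockwise.
Reaction R at support A is upward at 7.17 m, arm 5.52 m → moment R × 5.52 clockwise.
Balancing moments: R × 5.52 = 954.5, giving R = 173 N.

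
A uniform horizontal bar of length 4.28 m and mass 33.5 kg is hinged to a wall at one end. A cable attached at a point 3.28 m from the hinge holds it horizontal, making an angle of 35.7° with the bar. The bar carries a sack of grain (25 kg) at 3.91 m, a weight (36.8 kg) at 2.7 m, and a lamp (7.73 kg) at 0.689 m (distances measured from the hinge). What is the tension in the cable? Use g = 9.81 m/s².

T ≈ 1400 N

About the hinge:
Beam weight: 33.5 × 9.81 = 328.6 N down at 2.14 m → arm 2.14 m, τ = 328.6 × 2.14 = 703.2 N·m clockwise.
Sack of grain: 25 × 9.81 = 245.2 N down at 3.91 m → arm 3.91 m, τ = 245.2 × 3.91 = 958.7 N·m clockwise.
Weight: 36.8 × 9.81 = 361 N down at 2.7 m → arm 2.7 m, τ = 361 × 2.7 = 974.7 N·m clockwise.
Lamp: 7.73 × 9.81 = 75.83 N down at 0.689 m → arm 0.689 m, τ = 75.83 × 0.689 = 52.25 N·m clockwise.
Total clockwise load moment = 2689 N·m.
The cable tension T acts at 3.28 m; only its component perpendicular to the bar, T sinθ, produces torque. sin 35.7° = 0.5835.
Στ = 0 ⇒ T × 3.28 × 0.5835 = 2689 ⇒ T = 2689 / 1.914 = 1400 N.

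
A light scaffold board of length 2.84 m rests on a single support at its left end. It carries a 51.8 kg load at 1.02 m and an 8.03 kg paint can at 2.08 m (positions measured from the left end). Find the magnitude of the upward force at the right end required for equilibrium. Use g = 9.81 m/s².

Choose the left end as the axis so the unknown pivot reaction has zero arm there.
Load: 51.8 × 9.81 = 508.2 N down at 1.02 m → arm 1.02 m, τ = 508.2 × 1.02 = 518.4 N·m clockwise.
Paint can: 8.03 × 9.81 = 78.77 N down at 2.08 m → arm 2.08 m, τ = 78.77 × 2.08 = 163.8 N·m clockwise.
Net moment of the loads = 682.2 N·m clockwise.
The upward force F acts at the right end, arm 2.84 m, giving F × 2.84 counterclockwise.
Στ = 0 ⇒ F × 2.84 = 682.2 ⇒ F = 682.2 / 2.84 = 240 N.

F ≈ 240 N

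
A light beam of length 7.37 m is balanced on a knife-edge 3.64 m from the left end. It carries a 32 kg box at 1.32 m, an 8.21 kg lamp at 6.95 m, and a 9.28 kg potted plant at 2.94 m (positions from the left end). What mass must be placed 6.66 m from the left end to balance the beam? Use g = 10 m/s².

Sum moments about the knife-edge (at 3.64 m from the left end) (the support reaction has zero arm there).
Box: 32 × 10 = 320 N down at 1.32 m → arm 2.32 m, τ = 320 × 2.32 = 742.4 N·m counterclockwise.
Lamp: 8.21 × 10 = 82.1 N down at 6.95 m → arm 3.31 m, τ = 82.1 × 3.31 = 271.8 N·m clockwise.
Potted plant: 9.28 × 10 = 92.8 N down at 2.94 m → arm 0.7 m, τ = 92.8 × 0.7 = 64.96 N·m counterclockwise.
Net moment of known loads = 535.6 N·m counterclockwise.
An unknown mass m at 6.66 m has arm 3.02 m; its moment is m·g·3.02 clockwise.
Setting net torque to zero: m × 10 × 3.02 = 535.6 → m = 535.6 / (10 × 3.02) = 17.7 kg.

m ≈ 17.7 kg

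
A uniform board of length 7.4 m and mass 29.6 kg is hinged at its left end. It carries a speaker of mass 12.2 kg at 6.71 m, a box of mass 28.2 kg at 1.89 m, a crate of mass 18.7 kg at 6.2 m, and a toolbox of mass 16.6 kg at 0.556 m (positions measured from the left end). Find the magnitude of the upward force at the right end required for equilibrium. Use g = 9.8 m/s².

F ≈ 490 N

Sum moments about the left end (the unknown pivot reaction has zero arm there).
Beam weight: 29.6 × 9.8 = 290.1 N down at 3.7 m → arm 3.7 m, τ = 290.1 × 3.7 = 1073 N·m clockwise.
Speaker: 12.2 × 9.8 = 119.6 N down at 6.71 m → arm 6.71 m, τ = 119.6 × 6.71 = 802.5 N·m clockwise.
Box: 28.2 × 9.8 = 276.4 N down at 1.89 m → arm 1.89 m, τ = 276.4 × 1.89 = 522.4 N·m clockwise.
Crate: 18.7 × 9.8 = 183.3 N down at 6.2 m → arm 6.2 m, τ = 183.3 × 6.2 = 1136 N·m clockwise.
Toolbox: 16.6 × 9.8 = 162.7 N down at 0.556 m → arm 0.556 m, τ = 162.7 × 0.556 = 90.46 N·m clockwise.
Net moment of the loads = 3624 N·m clockwise.
The upward force F acts at the right end, arm 7.4 m, giving F × 7.4 counterclockwise.
Balancing moments: F × 7.4 = 3624, giving F = 3624 / 7.4 = 490 N.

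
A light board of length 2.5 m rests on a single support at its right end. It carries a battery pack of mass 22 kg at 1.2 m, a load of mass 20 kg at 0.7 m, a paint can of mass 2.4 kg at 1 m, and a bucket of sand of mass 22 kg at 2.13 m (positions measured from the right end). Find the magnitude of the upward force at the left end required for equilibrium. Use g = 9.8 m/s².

F ≈ 351 N

About the right end:
Battery pack: 22 × 9.8 = 215.6 N down at 1.2 m → arm 1.2 m, τ = 215.6 × 1.2 = 258.7 N·m counterclockwise.
Load: 20 × 9.8 = 196 N down at 0.7 m → arm 0.7 m, τ = 196 × 0.7 = 137.2 N·m counterclockwise.
Paint can: 2.4 × 9.8 = 23.52 N down at 1 m → arm 1 m, τ = 23.52 × 1 = 23.52 N·m counterclockwise.
Bucket of sand: 22 × 9.8 = 215.6 N down at 2.13 m → arm 2.13 m, τ = 215.6 × 2.13 = 459.2 N·m counterclockwise.
Net moment of the loads = 878.6 N·m counterclockwise.
The upward force F acts at the left end, arm 2.5 m, giving F × 2.5 clockwise.
Setting net torque to zero: F × 2.5 = 878.6 → F = 878.6 / 2.5 = 351 N.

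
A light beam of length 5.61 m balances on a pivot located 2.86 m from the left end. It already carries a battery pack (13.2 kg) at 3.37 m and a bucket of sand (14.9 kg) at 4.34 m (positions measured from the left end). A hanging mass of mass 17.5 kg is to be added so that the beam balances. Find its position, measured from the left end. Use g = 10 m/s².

Take moments about the pivot (at 2.86 m from the left end).
Battery pack: 13.2 × 10 = 132 N down at 3.37 m → arm 0.51 m, τ = 132 × 0.51 = 67.32 N·m clockwise.
Bucket of sand: 14.9 × 10 = 149 N down at 4.34 m → arm 1.48 m, τ = 149 × 1.48 = 220.5 N·m clockwise.
Net moment of existing loads = 287.8 N·m clockwise.
The hanging mass weighs 17.5 × 10 = 175 N and must supply an equal counterclockwise moment, so its lever arm about the pivot is 287.8 / 175 = 1.64 m.
That puts it at 2.86 − 1.64 = 1.22 m from the left end.

x ≈ 1.22 m from the left end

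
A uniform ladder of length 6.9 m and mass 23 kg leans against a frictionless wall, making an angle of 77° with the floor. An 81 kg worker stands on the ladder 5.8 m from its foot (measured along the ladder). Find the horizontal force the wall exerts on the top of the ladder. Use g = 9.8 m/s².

N_wall ≈ 180 N

Sum moments about the foot of the ladder (the floor normal and friction both act there and drop out).
Ladder weight 23×9.8 = 225.4 N acts at 3.45 m along the ladder; its horizontal arm is 3.45·cos77° = 0.7761 m → τ = 174.9 N·m clockwise.
Worker: 81×9.8 = 793.8 N at 5.8 m → arm 1.305 m → τ = 1036 N·m clockwise.
Wall normal N acts horizontally at the top; its moment arm is the height L sinθ = 6.9·sin77° = 6.723 m, counterclockwise.
Στ = 0 ⇒ N × 6.723 = 1211 ⇒ N = 180 N.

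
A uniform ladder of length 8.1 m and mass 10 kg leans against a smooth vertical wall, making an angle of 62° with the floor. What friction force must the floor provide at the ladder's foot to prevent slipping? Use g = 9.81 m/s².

Take moments about the foot of the ladder.
Ladder weight 10×9.81 = 98.1 N acts at 4.05 m along the ladder; its horizontal arm is 4.05·cos62° = 1.901 m → τ = 186.5 N·m clockwise.
Wall normal N acts horizontally at the top; its moment arm is the height L sinθ = 8.1·sin62° = 7.152 m, counterclockwise.
Balancing moments: N × 7.152 = 186.5, giving N = 26.1 N.
ΣFx = 0: friction at the foot balances the wall's push, so f = N_wall = 26.1 N.

f ≈ 26.1 N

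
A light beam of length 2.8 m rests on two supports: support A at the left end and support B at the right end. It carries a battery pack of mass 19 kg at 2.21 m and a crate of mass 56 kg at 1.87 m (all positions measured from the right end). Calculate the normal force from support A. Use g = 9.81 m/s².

R_A ≈ 514 N

Take moments about support B.
Battery pack: 19 × 9.81 = 186.4 N down at 2.21 m → arm 2.21 m, τ = 186.4 × 2.21 = 411.9 N·m counterclockwise.
Crate: 56 × 9.81 = 549.4 N down at 1.87 m → arm 1.87 m, τ = 549.4 × 1.87 = 1027 N·m counterclockwise.
Net load moment about support B = 1439 N·m counterclockwise.
Reaction R at support A is upward at 2.8 m, arm 2.8 m → moment R × 2.8 clockwise.
Balancing moments: R × 2.8 = 1439, giving R = 514 N.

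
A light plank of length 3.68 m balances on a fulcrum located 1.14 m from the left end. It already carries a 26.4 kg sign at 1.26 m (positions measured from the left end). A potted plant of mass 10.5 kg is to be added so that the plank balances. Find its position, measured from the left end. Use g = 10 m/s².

Choose the fulcrum (at 1.14 m from the left end) as the axis so the support reaction has zero arm there.
Sign: 26.4 × 10 = 264 N down at 1.26 m → arm 0.12 m, τ = 264 × 0.12 = 31.68 N·m clockwise.
Net moment of existing loads = 31.68 N·m clockwise.
The potted plant weighs 10.5 × 10 = 105 N and must supply an equal counterclockwise moment, so its lever arm about the fulcrum is 31.68 / 105 = 0.302 m.
That puts it at 1.14 − 0.302 = 0.838 m from the left end.

x ≈ 0.838 m from the left end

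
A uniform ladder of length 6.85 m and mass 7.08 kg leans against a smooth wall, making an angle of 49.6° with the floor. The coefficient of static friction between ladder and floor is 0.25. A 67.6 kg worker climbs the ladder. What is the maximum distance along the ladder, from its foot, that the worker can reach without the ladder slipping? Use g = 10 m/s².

d ≈ 1.86 m

Sum moments about the foot of the ladder (the floor normal and friction both act there and drop out).
Ladder weight 7.08×10 = 70.8 N acts at 3.425 m along the ladder; its horizontal arm is 3.425·cos49.6° = 2.22 m → τ = 157.2 N·m clockwise.
Worker weight 67.6×10 = 676 N at distance d → arm d·cos49.6° → τ = 676·d·0.6481 clockwise.
Wall normal N at the top has arm L sinθ = 5.217 m counterclockwise, so Στ = 0 gives N·5.217 = 157.2 + 438.1·d.
ΣFy = 0 ⇒ N_floor = 746.8 N, so the maximum friction is μ_s·N_floor = 0.25×746.8 = 186.7 N. ΣFx = 0 ⇒ N_wall = f, so at the slipping point N = 186.7 N.
Substituting: 186.7×5.217 = 157.2 + 438.1·d ⇒ d = (974 − 157.2) / 438.1 = 1.86 m.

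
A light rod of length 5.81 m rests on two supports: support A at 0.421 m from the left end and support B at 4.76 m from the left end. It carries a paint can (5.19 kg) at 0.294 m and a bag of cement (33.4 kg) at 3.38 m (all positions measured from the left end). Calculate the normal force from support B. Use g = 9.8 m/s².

R_B ≈ 222 N

Taking torques about support A:
Paint can: 5.19 × 9.8 = 50.86 N down at 0.294 m → arm 0.127 m, τ = 50.86 × 0.127 = 6.459 N·m counterclockwise.
Bag of cement: 33.4 × 9.8 = 327.3 N down at 3.38 m → arm 2.959 m, τ = 327.3 × 2.959 = 968.5 N·m clockwise.
Net load moment about support A = 962 N·m clockwise.
Reaction R at support B is upward at 4.76 m, arm 4.339 m → moment R × 4.339 counterclockwise.
Balancing moments: R × 4.339 = 962, giving R = 222 N.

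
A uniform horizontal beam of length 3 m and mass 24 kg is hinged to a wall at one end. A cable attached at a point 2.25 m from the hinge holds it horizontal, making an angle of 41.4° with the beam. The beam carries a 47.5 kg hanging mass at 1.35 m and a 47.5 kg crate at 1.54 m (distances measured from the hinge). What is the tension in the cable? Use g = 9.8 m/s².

T ≈ 1140 N

Take moments about the hinge.
Beam weight: 24 × 9.8 = 235.2 N down at 1.5 m → arm 1.5 m, τ = 235.2 × 1.5 = 352.8 N·m clockwise.
Hanging mass: 47.5 × 9.8 = 465.5 N down at 1.35 m → arm 1.35 m, τ = 465.5 × 1.35 = 628.4 N·m clockwise.
Crate: 47.5 × 9.8 = 465.5 N down at 1.54 m → arm 1.54 m, τ = 465.5 × 1.54 = 716.9 N·m clockwise.
Total clockwise load moment = 1698 N·m.
The cable tension T acts at 2.25 m; only its component perpendicular to the beam, T sinθ, produces torque. sin 41.4° = 0.6613.
Στ = 0 ⇒ T × 2.25 × 0.6613 = 1698 ⇒ T = 1698 / 1.488 = 1140 N.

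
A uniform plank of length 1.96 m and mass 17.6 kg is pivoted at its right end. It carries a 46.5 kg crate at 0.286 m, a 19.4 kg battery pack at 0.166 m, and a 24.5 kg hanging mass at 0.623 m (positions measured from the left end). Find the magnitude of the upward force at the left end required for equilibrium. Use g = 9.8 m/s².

F ≈ 813 N

Sum moments about the right end (the unknown pivot reaction has zero arm there).
Beam weight: 17.6 × 9.8 = 172.5 N down at 0.98 m → arm 0.98 m, τ = 172.5 × 0.98 = 169 N·m counterclockwise.
Crate: 46.5 × 9.8 = 455.7 N down at 0.286 m → arm 1.674 m, τ = 455.7 × 1.674 = 762.8 N·m counterclockwise.
Battery pack: 19.4 × 9.8 = 190.1 N down at 0.166 m → arm 1.794 m, τ = 190.1 × 1.794 = 341 N·m counterclockwise.
Hanging mass: 24.5 × 9.8 = 240.1 N down at 0.623 m → arm 1.337 m, τ = 240.1 × 1.337 = 321 N·m counterclockwise.
Net moment of the loads = 1594 N·m counterclockwise.
The upward force F acts at the left end, arm 1.96 m, giving F × 1.96 clockwise.
Balancing moments: F × 1.96 = 1594, giving F = 1594 / 1.96 = 813 N.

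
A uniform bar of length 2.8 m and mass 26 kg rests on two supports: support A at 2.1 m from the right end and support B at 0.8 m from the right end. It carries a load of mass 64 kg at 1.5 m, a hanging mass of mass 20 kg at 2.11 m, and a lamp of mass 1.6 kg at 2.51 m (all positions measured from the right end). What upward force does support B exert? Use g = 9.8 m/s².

Taking torques about support A:
Beam weight: 26 × 9.8 = 254.8 N down at 1.4 m → arm 0.7 m, τ = 254.8 × 0.7 = 178.4 N·m clockwise.
Load: 64 × 9.8 = 627.2 N down at 1.5 m → arm 0.6 m, τ = 627.2 × 0.6 = 376.3 N·m clockwise.
Hanging mass: 20 × 9.8 = 196 N down at 2.11 m → arm 0.01 m, τ = 196 × 0.01 = 1.96 N·m counterclockwise.
Lamp: 1.6 × 9.8 = 15.68 N down at 2.51 m → arm 0.41 m, τ = 15.68 × 0.41 = 6.429 N·m counterclockwise.
Net load moment about support A = 546.3 N·m clockwise.
Reaction R at support B is upward at 0.8 m, arm 1.3 m → moment R × 1.3 counterclockwise.
Balancing moments: R × 1.3 = 546.3, giving R = 420 N.

R_B ≈ 420 N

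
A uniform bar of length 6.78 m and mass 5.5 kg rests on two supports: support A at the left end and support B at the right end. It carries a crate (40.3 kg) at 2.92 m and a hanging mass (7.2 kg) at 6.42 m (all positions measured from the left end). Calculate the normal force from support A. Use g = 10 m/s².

R_A ≈ 261 N

About support B:
Beam weight: 5.5 × 10 = 55 N down at 3.39 m → arm 3.39 m, τ = 55 × 3.39 = 186.5 N·m counterclockwise.
Crate: 40.3 × 10 = 403 N down at 2.92 m → arm 3.86 m, τ = 403 × 3.86 = 1556 N·m counterclockwise.
Hanging mass: 7.2 × 10 = 72 N down at 6.42 m → arm 0.36 m, τ = 72 × 0.36 = 25.92 N·m counterclockwise.
Net load moment about support B = 1768 N·m counterclockwise.
Reaction R at support A is upward at 0 m, arm 6.78 m → moment R × 6.78 clockwise.
For rotational equilibrium, R × 6.78 = 1768, so R = 261 N.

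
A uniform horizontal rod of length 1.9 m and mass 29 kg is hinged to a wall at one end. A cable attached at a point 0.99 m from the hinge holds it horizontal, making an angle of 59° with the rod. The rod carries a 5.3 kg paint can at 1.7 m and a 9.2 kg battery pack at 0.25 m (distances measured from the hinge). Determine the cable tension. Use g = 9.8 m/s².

Choose the hinge as the axis so the unknown hinge reaction has zero arm there.
Beam weight: 29 × 9.8 = 284.2 N down at 0.95 m → arm 0.95 m, τ = 284.2 × 0.95 = 270 N·m clockwise.
Paint can: 5.3 × 9.8 = 51.94 N down at 1.7 m → arm 1.7 m, τ = 51.94 × 1.7 = 88.3 N·m clockwise.
Battery pack: 9.2 × 9.8 = 90.16 N down at 0.25 m → arm 0.25 m, τ = 90.16 × 0.25 = 22.54 N·m clockwise.
Total clockwise load moment = 380.8 N·m.
The cable tension T acts at 0.99 m; only its component perpendicular to the rod, T sinθ, produces torque. sin 59° = 0.8572.
For rotational equilibrium, T × 0.99 × 0.8572 = 380.8, so T = 380.8 / 0.8486 = 449 N.

T ≈ 449 N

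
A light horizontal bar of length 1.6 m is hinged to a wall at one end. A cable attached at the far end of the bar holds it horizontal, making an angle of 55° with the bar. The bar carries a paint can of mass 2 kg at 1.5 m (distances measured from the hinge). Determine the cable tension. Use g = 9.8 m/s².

About the hinge:
Paint can: 2 × 9.8 = 19.6 N down at 1.5 m → arm 1.5 m, τ = 19.6 × 1.5 = 29.4 N·m clockwise.
Total clockwise load moment = 29.4 N·m.
The cable tension T acts at 1.6 m; only its component perpendicular to the bar, T sinθ, produces torque. sin 55° = 0.8192.
Setting net torque to zero: T × 1.6 × 0.8192 = 29.4 → T = 29.4 / 1.311 = 22.4 N.

T ≈ 22.4 N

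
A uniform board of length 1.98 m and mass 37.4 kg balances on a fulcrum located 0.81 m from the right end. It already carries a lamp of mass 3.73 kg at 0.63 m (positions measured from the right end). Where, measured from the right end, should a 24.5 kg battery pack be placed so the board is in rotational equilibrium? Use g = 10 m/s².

Taking torques about the fulcrum (at 0.81 m from the right end):
Beam weight: 37.4 × 10 = 374 N down at 0.99 m → arm 0.18 m, τ = 374 × 0.18 = 67.32 N·m counterclockwise.
Lamp: 3.73 × 10 = 37.3 N down at 0.63 m → arm 0.18 m, τ = 37.3 × 0.18 = 6.714 N·m clockwise.
Net moment of existing loads = 60.61 N·m counterclockwise.
The battery pack weighs 24.5 × 10 = 245 N and must supply an equal clockwise moment, so its lever arm about the fulcrum is 60.61 / 245 = 0.247 m.
That puts it at 0.81 − 0.247 = 0.563 m from the right end.

x ≈ 0.563 m from the right end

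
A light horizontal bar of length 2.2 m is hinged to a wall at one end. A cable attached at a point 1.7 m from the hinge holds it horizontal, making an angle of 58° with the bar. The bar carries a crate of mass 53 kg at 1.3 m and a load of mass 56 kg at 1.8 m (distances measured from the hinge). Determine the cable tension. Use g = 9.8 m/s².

T ≈ 1150 N

Sum moments about the hinge (the unknown hinge reaction has zero arm there).
Crate: 53 × 9.8 = 519.4 N down at 1.3 m → arm 1.3 m, τ = 519.4 × 1.3 = 675.2 N·m clockwise.
Load: 56 × 9.8 = 548.8 N down at 1.8 m → arm 1.8 m, τ = 548.8 × 1.8 = 987.8 N·m clockwise.
Total clockwise load moment = 1663 N·m.
The cable tension T acts at 1.7 m; only its component perpendicular to the bar, T sinθ, produces torque. sin 58° = 0.848.
For rotational equilibrium, T × 1.7 × 0.848 = 1663, so T = 1663 / 1.442 = 1150 N.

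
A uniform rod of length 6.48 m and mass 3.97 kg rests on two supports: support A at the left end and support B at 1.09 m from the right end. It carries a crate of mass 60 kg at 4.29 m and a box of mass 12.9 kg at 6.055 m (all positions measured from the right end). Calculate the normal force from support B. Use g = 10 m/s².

Choose support A as the axis so its reaction then has zero moment arm.
Beam weight: 3.97 × 10 = 39.7 N down at 3.24 m → arm 3.24 m, τ = 39.7 × 3.24 = 128.6 N·m clockwise.
Crate: 60 × 10 = 600 N down at 4.29 m → arm 2.19 m, τ = 600 × 2.19 = 1314 N·m clockwise.
Box: 12.9 × 10 = 129 N down at 6.055 m → arm 0.425 m, τ = 129 × 0.425 = 54.82 N·m clockwise.
Net load moment about support A = 1497 N·m clockwise.
Reaction R at support B is upward at 1.09 m, arm 5.39 m → moment R × 5.39 counterclockwise.
Στ = 0 ⇒ R × 5.39 = 1497 ⇒ R = 278 N.

R_B ≈ 278 N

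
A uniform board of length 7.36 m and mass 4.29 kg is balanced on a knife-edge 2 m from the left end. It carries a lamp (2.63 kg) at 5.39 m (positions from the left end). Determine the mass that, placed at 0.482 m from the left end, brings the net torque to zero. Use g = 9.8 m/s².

Sum moments about the knife-edge (at 2 m from the left end) (the support reaction has zero arm there).
Beam weight: 4.29 × 9.8 = 42.04 N down at 3.68 m → arm 1.68 m, τ = 42.04 × 1.68 = 70.63 N·m clockwise.
Lamp: 2.63 × 9.8 = 25.77 N down at 5.39 m → arm 3.39 m, τ = 25.77 × 3.39 = 87.36 N·m clockwise.
Net moment of known loads = 158 N·m clockwise.
An unknown mass m at 0.482 m has arm 1.518 m; its moment is m·g·1.518 counterclockwise.
Setting net torque to zero: m × 9.8 × 1.518 = 158 → m = 158 / (9.8 × 1.518) = 10.6 kg.

m ≈ 10.6 kg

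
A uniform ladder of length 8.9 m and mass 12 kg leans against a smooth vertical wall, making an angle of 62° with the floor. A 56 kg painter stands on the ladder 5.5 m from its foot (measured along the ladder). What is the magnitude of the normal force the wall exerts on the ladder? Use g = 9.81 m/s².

N_wall ≈ 212 N

Taking torques about the foot of the ladder:
Ladder weight 12×9.81 = 117.7 N acts at 4.45 m along the ladder; its horizontal arm is 4.45·cos62° = 2.089 m → τ = 245.9 N·m clockwise.
Painter: 56×9.81 = 549.4 N at 5.5 m → arm 2.582 m → τ = 1419 N·m clockwise.
Wall normal N acts horizontally at the top; its moment arm is the height L sinθ = 8.9·sin62° = 7.858 m, counterclockwise.
Setting net torque to zero: N × 7.858 = 1665 → N = 212 N.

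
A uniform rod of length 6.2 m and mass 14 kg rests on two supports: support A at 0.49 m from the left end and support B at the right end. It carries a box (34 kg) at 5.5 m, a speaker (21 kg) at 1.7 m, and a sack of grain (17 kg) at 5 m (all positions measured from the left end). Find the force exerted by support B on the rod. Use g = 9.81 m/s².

R_B ≈ 531 N

About support A:
Beam weight: 14 × 9.81 = 137.3 N down at 3.1 m → arm 2.61 m, τ = 137.3 × 2.61 = 358.4 N·m clockwise.
Box: 34 × 9.81 = 333.5 N down at 5.5 m → arm 5.01 m, τ = 333.5 × 5.01 = 1671 N·m clockwise.
Speaker: 21 × 9.81 = 206 N down at 1.7 m → arm 1.21 m, τ = 206 × 1.21 = 249.3 N·m clockwise.
Sack of grain: 17 × 9.81 = 166.8 N down at 5 m → arm 4.51 m, τ = 166.8 × 4.51 = 752.3 N·m clockwise.
Net load moment about support A = 3031 N·m clockwise.
Reaction R at support B is upward at 6.2 m, arm 5.71 m → moment R × 5.71 counterclockwise.
Στ = 0 ⇒ R × 5.71 = 3031 ⇒ R = 531 N.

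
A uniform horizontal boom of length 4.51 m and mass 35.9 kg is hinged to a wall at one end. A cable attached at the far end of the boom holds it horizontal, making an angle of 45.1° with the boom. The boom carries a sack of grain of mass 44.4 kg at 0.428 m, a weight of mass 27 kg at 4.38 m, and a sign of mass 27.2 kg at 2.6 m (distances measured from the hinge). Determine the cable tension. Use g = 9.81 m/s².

Taking torques about the hinge:
Beam weight: 35.9 × 9.81 = 352.2 N down at 2.255 m → arm 2.255 m, τ = 352.2 × 2.255 = 794.2 N·m clockwise.
Sack of grain: 44.4 × 9.81 = 435.6 N down at 0.428 m → arm 0.428 m, τ = 435.6 × 0.428 = 186.4 N·m clockwise.
Weight: 27 × 9.81 = 264.9 N down at 4.38 m → arm 4.38 m, τ = 264.9 × 4.38 = 1160 N·m clockwise.
Sign: 27.2 × 9.81 = 266.8 N down at 2.6 m → arm 2.6 m, τ = 266.8 × 2.6 = 693.7 N·m clockwise.
Total clockwise load moment = 2834 N·m.
The cable tension T acts at 4.51 m; only its component perpendicular to the boom, T sinθ, produces torque. sin 45.1° = 0.7083.
Setting net torque to zero: T × 4.51 × 0.7083 = 2834 → T = 2834 / 3.194 = 887 N.

T ≈ 887 N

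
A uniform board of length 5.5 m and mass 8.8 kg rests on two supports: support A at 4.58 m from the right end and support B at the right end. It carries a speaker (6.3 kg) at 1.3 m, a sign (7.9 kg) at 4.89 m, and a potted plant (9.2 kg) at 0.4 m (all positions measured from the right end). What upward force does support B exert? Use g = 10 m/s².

About support A:
Beam weight: 8.8 × 10 = 88 N down at 2.75 m → arm 1.83 m, τ = 88 × 1.83 = 161 N·m clockwise.
Speaker: 6.3 × 10 = 63 N down at 1.3 m → arm 3.28 m, τ = 63 × 3.28 = 206.6 N·m clockwise.
Sign: 7.9 × 10 = 79 N down at 4.89 m → arm 0.31 m, τ = 79 × 0.31 = 24.49 N·m counterclockwise.
Potted plant: 9.2 × 10 = 92 N down at 0.4 m → arm 4.18 m, τ = 92 × 4.18 = 384.6 N·m clockwise.
Net load moment about support A = 727.7 N·m clockwise.
Reaction R at support B is upward at 0 m, arm 4.58 m → moment R × 4.58 counterclockwise.
For rotational equilibrium, R × 4.58 = 727.7, so R = 159 N.

R_B ≈ 159 N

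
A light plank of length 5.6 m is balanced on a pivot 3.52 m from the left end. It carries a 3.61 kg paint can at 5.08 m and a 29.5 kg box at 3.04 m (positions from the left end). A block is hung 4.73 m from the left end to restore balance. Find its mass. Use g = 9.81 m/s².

m ≈ 7.05 kg

Take moments about the pivot (at 3.52 m from the left end).
Paint can: 3.61 × 9.81 = 35.41 N down at 5.08 m → arm 1.56 m, τ = 35.41 × 1.56 = 55.24 N·m clockwise.
Box: 29.5 × 9.81 = 289.4 N down at 3.04 m → arm 0.48 m, τ = 289.4 × 0.48 = 138.9 N·m counterclockwise.
Net moment of known loads = 83.66 N·m counterclockwise.
An unknown mass m at 4.73 m has arm 1.21 m; its moment is m·g·1.21 clockwise.
For rotational equilibrium, m × 9.81 × 1.21 = 83.66, so m = 83.66 / (9.81 × 1.21) = 7.05 kg.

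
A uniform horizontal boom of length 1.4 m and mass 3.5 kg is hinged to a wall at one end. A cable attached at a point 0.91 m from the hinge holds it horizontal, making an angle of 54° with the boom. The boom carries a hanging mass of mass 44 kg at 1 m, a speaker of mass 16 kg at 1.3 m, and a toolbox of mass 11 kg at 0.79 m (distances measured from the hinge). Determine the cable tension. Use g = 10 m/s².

T ≈ 1030 N

About the hinge:
Beam weight: 3.5 × 10 = 35 N down at 0.7 m → arm 0.7 m, τ = 35 × 0.7 = 24.5 N·m clockwise.
Hanging mass: 44 × 10 = 440 N down at 1 m → arm 1 m, τ = 440 × 1 = 440 N·m clockwise.
Speaker: 16 × 10 = 160 N down at 1.3 m → arm 1.3 m, τ = 160 × 1.3 = 208 N·m clockwise.
Toolbox: 11 × 10 = 110 N down at 0.79 m → arm 0.79 m, τ = 110 × 0.79 = 86.9 N·m clockwise.
Total clockwise load moment = 759.4 N·m.
The cable tension T acts at 0.91 m; only its component perpendicular to the boom, T sinθ, produces torque. sin 54° = 0.809.
For rotational equilibrium, T × 0.91 × 0.809 = 759.4, so T = 759.4 / 0.7362 = 1030 N.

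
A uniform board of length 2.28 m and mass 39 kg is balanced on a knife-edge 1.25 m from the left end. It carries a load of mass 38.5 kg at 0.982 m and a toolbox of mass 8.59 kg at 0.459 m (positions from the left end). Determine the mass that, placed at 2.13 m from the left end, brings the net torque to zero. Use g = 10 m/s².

m ≈ 24.3 kg

About the knife-edge (at 1.25 m from the left end):
Beam weight: 39 × 10 = 390 N down at 1.14 m → arm 0.11 m, τ = 390 × 0.11 = 42.9 N·m counterclockwise.
Load: 38.5 × 10 = 385 N down at 0.982 m → arm 0.268 m, τ = 385 × 0.268 = 103.2 N·m counterclockwise.
Toolbox: 8.59 × 10 = 85.9 N down at 0.459 m → arm 0.791 m, τ = 85.9 × 0.791 = 67.95 N·m counterclockwise.
Net moment of known loads = 214.1 N·m counterclockwise.
An unknown mass m at 2.13 m has arm 0.88 m; its moment is m·g·0.88 clockwise.
Balancing moments: m × 10 × 0.88 = 214.1, giving m = 214.1 / (10 × 0.88) = 24.3 kg.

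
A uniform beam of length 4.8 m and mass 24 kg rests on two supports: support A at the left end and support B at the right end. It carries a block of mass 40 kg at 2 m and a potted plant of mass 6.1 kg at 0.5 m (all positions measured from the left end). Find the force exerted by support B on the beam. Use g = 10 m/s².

R_B ≈ 293 N

Sum moments about support A (its reaction then has zero moment arm).
Beam weight: 24 × 10 = 240 N down at 2.4 m → arm 2.4 m, τ = 240 × 2.4 = 576 N·m clockwise.
Block: 40 × 10 = 400 N down at 2 m → arm 2 m, τ = 400 × 2 = 800 N·m clockwise.
Potted plant: 6.1 × 10 = 61 N down at 0.5 m → arm 0.5 m, τ = 61 × 0.5 = 30.5 N·m clockwise.
Net load moment about support A = 1406 N·m clockwise.
Reaction R at support B is upward at 4.8 m, arm 4.8 m → moment R × 4.8 counterclockwise.
Setting net torque to zero: R × 4.8 = 1406 → R = 293 N.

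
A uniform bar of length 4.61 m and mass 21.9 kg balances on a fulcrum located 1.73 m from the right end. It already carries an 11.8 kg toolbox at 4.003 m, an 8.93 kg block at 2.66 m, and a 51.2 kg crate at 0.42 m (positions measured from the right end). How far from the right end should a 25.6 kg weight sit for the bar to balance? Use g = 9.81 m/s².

x ≈ 2.49 m from the right end

Choose the fulcrum (at 1.73 m from the right end) as the axis so the support reaction has zero arm there.
Beam weight: 21.9 × 9.81 = 214.8 N down at 2.305 m → arm 0.575 m, τ = 214.8 × 0.575 = 123.5 N·m counterclockwise.
Toolbox: 11.8 × 9.81 = 115.8 N down at 4.003 m → arm 2.273 m, τ = 115.8 × 2.273 = 263.2 N·m counterclockwise.
Block: 8.93 × 9.81 = 87.6 N down at 2.66 m → arm 0.93 m, τ = 87.6 × 0.93 = 81.47 N·m counterclockwise.
Crate: 51.2 × 9.81 = 502.3 N down at 0.42 m → arm 1.31 m, τ = 502.3 × 1.31 = 658 N·m clockwise.
Net moment of existing loads = 189.8 N·m clockwise.
The weight weighs 25.6 × 9.81 = 251.1 N and must supply an equal counterclockwise moment, so its lever arm about the fulcrum is 189.8 / 251.1 = 0.756 m.
That puts it at 1.73 + 0.756 = 2.49 m from the right end.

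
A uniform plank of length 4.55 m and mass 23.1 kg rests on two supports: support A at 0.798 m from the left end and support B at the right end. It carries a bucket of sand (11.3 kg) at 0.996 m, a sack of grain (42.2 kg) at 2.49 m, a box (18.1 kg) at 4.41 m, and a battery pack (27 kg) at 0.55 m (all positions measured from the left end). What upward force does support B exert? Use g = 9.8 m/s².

Choose support A as the axis so its reaction then has zero moment arm.
Beam weight: 23.1 × 9.8 = 226.4 N down at 2.275 m → arm 1.477 m, τ = 226.4 × 1.477 = 334.4 N·m clockwise.
Bucket of sand: 11.3 × 9.8 = 110.7 N down at 0.996 m → arm 0.198 m, τ = 110.7 × 0.198 = 21.92 N·m clockwise.
Sack of grain: 42.2 × 9.8 = 413.6 N down at 2.49 m → arm 1.692 m, τ = 413.6 × 1.692 = 699.8 N·m clockwise.
Box: 18.1 × 9.8 = 177.4 N down at 4.41 m → arm 3.612 m, τ = 177.4 × 3.612 = 640.8 N·m clockwise.
Battery pack: 27 × 9.8 = 264.6 N down at 0.55 m → arm 0.248 m, τ = 264.6 × 0.248 = 65.62 N·m counterclockwise.
Net load moment about support A = 1631 N·m clockwise.
Reaction R at support B is upward at 4.55 m, arm 3.752 m → moment R × 3.752 counterclockwise.
Στ = 0 ⇒ R × 3.752 = 1631 ⇒ R = 435 N.

R_B ≈ 435 N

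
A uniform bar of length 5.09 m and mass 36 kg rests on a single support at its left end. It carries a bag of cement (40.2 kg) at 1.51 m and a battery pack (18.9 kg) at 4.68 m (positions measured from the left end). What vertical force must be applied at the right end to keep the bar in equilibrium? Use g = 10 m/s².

Sum moments about the left end (the unknown pivot reaction has zero arm there).
Beam weight: 36 × 10 = 360 N down at 2.545 m → arm 2.545 m, τ = 360 × 2.545 = 916.2 N·m clockwise.
Bag of cement: 40.2 × 10 = 402 N down at 1.51 m → arm 1.51 m, τ = 402 × 1.51 = 607 N·m clockwise.
Battery pack: 18.9 × 10 = 189 N down at 4.68 m → arm 4.68 m, τ = 189 × 4.68 = 884.5 N·m clockwise.
Net moment of the loads = 2408 N·m clockwise.
The upward force F acts at the right end, arm 5.09 m, giving F × 5.09 counterclockwise.
Balancing moments: F × 5.09 = 2408, giving F = 2408 / 5.09 = 473 N.

F ≈ 473 N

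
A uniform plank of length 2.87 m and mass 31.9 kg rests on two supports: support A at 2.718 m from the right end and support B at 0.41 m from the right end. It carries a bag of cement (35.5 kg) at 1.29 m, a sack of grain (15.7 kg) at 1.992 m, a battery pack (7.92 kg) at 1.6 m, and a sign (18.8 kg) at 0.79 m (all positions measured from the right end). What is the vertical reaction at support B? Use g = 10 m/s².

Taking torques about support A:
Beam weight: 31.9 × 10 = 319 N down at 1.435 m → arm 1.283 m, τ = 319 × 1.283 = 409.3 N·m clockwise.
Bag of cement: 35.5 × 10 = 355 N down at 1.29 m → arm 1.428 m, τ = 355 × 1.428 = 506.9 N·m clockwise.
Sack of grain: 15.7 × 10 = 157 N down at 1.992 m → arm 0.726 m, τ = 157 × 0.726 = 114 N·m clockwise.
Battery pack: 7.92 × 10 = 79.2 N down at 1.6 m → arm 1.118 m, τ = 79.2 × 1.118 = 88.55 N·m clockwise.
Sign: 18.8 × 10 = 188 N down at 0.79 m → arm 1.928 m, τ = 188 × 1.928 = 362.5 N·m clockwise.
Net load moment about support A = 1481 N·m clockwise.
Reaction R at support B is upward at 0.41 m, arm 2.308 m → moment R × 2.308 counterclockwise.
Setting net torque to zero: R × 2.308 = 1481 → R = 642 N.

R_B ≈ 642 N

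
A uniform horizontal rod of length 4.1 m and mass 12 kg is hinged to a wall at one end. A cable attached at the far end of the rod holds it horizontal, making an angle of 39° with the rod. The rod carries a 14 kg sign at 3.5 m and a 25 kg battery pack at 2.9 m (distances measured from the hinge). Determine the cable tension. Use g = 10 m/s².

About the hinge:
Beam weight: 12 × 10 = 120 N down at 2.05 m → arm 2.05 m, τ = 120 × 2.05 = 246 N·m clockwise.
Sign: 14 × 10 = 140 N down at 3.5 m → arm 3.5 m, τ = 140 × 3.5 = 490 N·m clockwise.
Battery pack: 25 × 10 = 250 N down at 2.9 m → arm 2.9 m, τ = 250 × 2.9 = 725 N·m clockwise.
Total clockwise load moment = 1461 N·m.
The cable tension T acts at 4.1 m; only its component perpendicular to the rod, T sinθ, produces torque. sin 39° = 0.6293.
Στ = 0 ⇒ T × 4.1 × 0.6293 = 1461 ⇒ T = 1461 / 2.58 = 566 N.

T ≈ 566 N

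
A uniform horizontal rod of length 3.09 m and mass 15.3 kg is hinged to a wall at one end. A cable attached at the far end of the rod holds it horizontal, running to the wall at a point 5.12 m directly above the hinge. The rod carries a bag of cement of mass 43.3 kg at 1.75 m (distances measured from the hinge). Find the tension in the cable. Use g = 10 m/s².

T ≈ 376 N

Take moments about the hinge.
Beam weight: 15.3 × 10 = 153 N down at 1.545 m → arm 1.545 m, τ = 153 × 1.545 = 236.4 N·m clockwise.
Bag of cement: 43.3 × 10 = 433 N down at 1.75 m → arm 1.75 m, τ = 433 × 1.75 = 757.8 N·m clockwise.
Total clockwise load moment = 994.2 N·m.
The cable tension T acts at 3.09 m; only its component perpendicular to the rod, T sinθ, produces torque. sinθ = h/√(h²+d²) = 5.12/√(5.12²+3.09²) = 0.8562.
Balancing moments: T × 3.09 × 0.8562 = 994.2, giving T = 994.2 / 2.646 = 376 N.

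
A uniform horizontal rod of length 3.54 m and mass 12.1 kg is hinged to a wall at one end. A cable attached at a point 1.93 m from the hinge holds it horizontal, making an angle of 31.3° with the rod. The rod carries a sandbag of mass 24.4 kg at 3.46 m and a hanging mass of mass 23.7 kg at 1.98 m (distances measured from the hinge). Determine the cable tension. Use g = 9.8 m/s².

Sum moments about the hinge (the unknown hinge reaction has zero arm there).
Beam weight: 12.1 × 9.8 = 118.6 N down at 1.77 m → arm 1.77 m, τ = 118.6 × 1.77 = 209.9 N·m clockwise.
Sandbag: 24.4 × 9.8 = 239.1 N down at 3.46 m → arm 3.46 m, τ = 239.1 × 3.46 = 827.3 N·m clockwise.
Hanging mass: 23.7 × 9.8 = 232.3 N down at 1.98 m → arm 1.98 m, τ = 232.3 × 1.98 = 460 N·m clockwise.
Total clockwise load moment = 1497 N·m.
The cable tension T acts at 1.93 m; only its component perpendicular to the rod, T sinθ, produces torque. sin 31.3° = 0.5195.
For rotational equilibrium, T × 1.93 × 0.5195 = 1497, so T = 1497 / 1.003 = 1490 N.

T ≈ 1490 N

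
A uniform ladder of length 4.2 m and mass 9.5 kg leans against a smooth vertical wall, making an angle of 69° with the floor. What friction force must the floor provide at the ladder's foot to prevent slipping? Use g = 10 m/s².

Sum moments about the foot of the ladder (the floor normal and friction both act there and drop out).
Ladder weight 9.5×10 = 95 N acts at 2.1 m along the ladder; its horizontal arm is 2.1·cos69° = 0.7526 m → τ = 71.5 N·m clockwise.
Wall normal N acts horizontally at the top; its moment arm is the height L sinθ = 4.2·sin69° = 3.921 m, counterclockwise.
Setting net torque to zero: N × 3.921 = 71.5 → N = 18.2 N.
ΣFx = 0: friction at the foot balances the wall's push, so f = N_wall = 18.2 N.

f ≈ 18.2 N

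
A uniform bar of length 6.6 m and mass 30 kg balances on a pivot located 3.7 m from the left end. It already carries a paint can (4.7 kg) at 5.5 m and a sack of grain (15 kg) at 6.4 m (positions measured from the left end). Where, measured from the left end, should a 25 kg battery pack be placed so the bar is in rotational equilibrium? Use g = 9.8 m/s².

Choose the pivot (at 3.7 m from the left end) as the axis so the support reaction has zero arm there.
Beam weight: 30 × 9.8 = 294 N down at 3.3 m → arm 0.4 m, τ = 294 × 0.4 = 117.6 N·m counterclockwise.
Paint can: 4.7 × 9.8 = 46.06 N down at 5.5 m → arm 1.8 m, τ = 46.06 × 1.8 = 82.91 N·m clockwise.
Sack of grain: 15 × 9.8 = 147 N down at 6.4 m → arm 2.7 m, τ = 147 × 2.7 = 396.9 N·m clockwise.
Net moment of existing loads = 362.2 N·m clockwise.
The battery pack weighs 25 × 9.8 = 245 N and must supply an equal counterclockwise moment, so its lever arm about the pivot is 362.2 / 245 = 1.48 m.
That puts it at 3.7 − 1.48 = 2.22 m from the left end.

x ≈ 2.22 m from the left end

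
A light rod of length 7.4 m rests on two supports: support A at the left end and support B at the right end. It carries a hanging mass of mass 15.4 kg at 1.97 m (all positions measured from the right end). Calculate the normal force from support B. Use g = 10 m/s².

R_B ≈ 113 N

Sum moments about support A (its reaction then has zero moment arm).
Hanging mass: 15.4 × 10 = 154 N down at 1.97 m → arm 5.43 m, τ = 154 × 5.43 = 836.2 N·m clockwise.
Net load moment about support A = 836.2 N·m clockwise.
Reaction R at support B is upward at 0 m, arm 7.4 m → moment R × 7.4 counterclockwise.
For rotational equilibrium, R × 7.4 = 836.2, so R = 113 N.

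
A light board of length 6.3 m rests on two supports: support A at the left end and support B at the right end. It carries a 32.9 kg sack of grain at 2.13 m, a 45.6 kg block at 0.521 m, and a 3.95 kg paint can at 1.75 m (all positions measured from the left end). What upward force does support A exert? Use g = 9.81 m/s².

R_A ≈ 652 N

Choose support B as the axis so its reaction then has zero moment arm.
Sack of grain: 32.9 × 9.81 = 322.7 N down at 2.13 m → arm 4.17 m, τ = 322.7 × 4.17 = 1346 N·m counterclockwise.
Block: 45.6 × 9.81 = 447.3 N down at 0.521 m → arm 5.779 m, τ = 447.3 × 5.779 = 2585 N·m counterclockwise.
Paint can: 3.95 × 9.81 = 38.75 N down at 1.75 m → arm 4.55 m, τ = 38.75 × 4.55 = 176.3 N·m counterclockwise.
Net load moment about support B = 4107 N·m counterclockwise.
Reaction R at support A is upward at 0 m, arm 6.3 m → moment R × 6.3 clockwise.
Στ = 0 ⇒ R × 6.3 = 4107 ⇒ R = 652 N.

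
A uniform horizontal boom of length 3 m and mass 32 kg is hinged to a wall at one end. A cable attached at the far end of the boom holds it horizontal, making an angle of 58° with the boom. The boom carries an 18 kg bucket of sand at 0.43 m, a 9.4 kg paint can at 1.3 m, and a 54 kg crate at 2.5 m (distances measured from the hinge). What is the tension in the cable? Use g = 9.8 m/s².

T ≈ 782 N

Taking torques about the hinge:
Beam weight: 32 × 9.8 = 313.6 N down at 1.5 m → arm 1.5 m, τ = 313.6 × 1.5 = 470.4 N·m clockwise.
Bucket of sand: 18 × 9.8 = 176.4 N down at 0.43 m → arm 0.43 m, τ = 176.4 × 0.43 = 75.85 N·m clockwise.
Paint can: 9.4 × 9.8 = 92.12 N down at 1.3 m → arm 1.3 m, τ = 92.12 × 1.3 = 119.8 N·m clockwise.
Crate: 54 × 9.8 = 529.2 N down at 2.5 m → arm 2.5 m, τ = 529.2 × 2.5 = 1323 N·m clockwise.
Total clockwise load moment = 1989 N·m.
The cable tension T acts at 3 m; only its component perpendicular to the boom, T sinθ, produces torque. sin 58° = 0.848.
Setting net torque to zero: T × 3 × 0.848 = 1989 → T = 1989 / 2.544 = 782 N.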